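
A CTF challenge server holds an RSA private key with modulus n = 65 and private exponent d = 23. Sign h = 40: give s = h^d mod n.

Squares mod 65: h^1≡40, h^2≡40, h^4≡40, h^8≡40, h^16≡40
23 = 16 + 4 + 2 + 1, so h^23 ≡ 40·40·40·40 ≡ 40 (mod 65)

40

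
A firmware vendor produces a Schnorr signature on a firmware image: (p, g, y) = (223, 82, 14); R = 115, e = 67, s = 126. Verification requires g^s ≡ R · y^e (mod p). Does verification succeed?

g^s mod p:
82^2 = 6724 ≡ 34
82^4 ≡ 34^2 = 1156 ≡ 41
82^8 ≡ 41^2 = 1681 ≡ 120
82^16 ≡ 120^2 = 14400 ≡ 128
82^32 ≡ 128^2 = 16384 ≡ 105
82^64 ≡ 105^2 = 11025 ≡ 98
126 = 64 + 32 + 16 + 8 + 4 + 2, so 82^126 ≡ 98·105·128·120·41·34 ≡ 7 (mod 223)
R · y^e mod p:
14^2 = 196
14^4 ≡ 196^2 = 38416 ≡ 60
14^8 ≡ 60^2 = 3600 ≡ 32
14^16 ≡ 32^2 = 1024 ≡ 132
14^32 ≡ 132^2 = 17424 ≡ 30
14^64 ≡ 30^2 = 900 ≡ 8
67 = 64 + 2 + 1, so 14^67 ≡ 8·196·14 ≡ 98 (mod 223)
115·98 = 11270 ≡ 120 (mod 223)
7 ≠ 120; the check fails.

fails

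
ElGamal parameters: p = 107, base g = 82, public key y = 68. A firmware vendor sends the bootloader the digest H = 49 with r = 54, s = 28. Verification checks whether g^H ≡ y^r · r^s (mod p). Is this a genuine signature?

forged

Left side g^H mod p:
82^2 = 6724 ≡ 90
82^4 ≡ 90^2 = 8100 ≡ 75
82^8 ≡ 75^2 = 5625 ≡ 61
82^16 ≡ 61^2 = 3721 ≡ 83
82^32 ≡ 83^2 = 6889 ≡ 41
49 = 32 + 16 + 1, so 82^49 ≡ 41·83·82 ≡ 97 (mod 107)
Right side y^r · r^s mod p:
68^2 = 4624 ≡ 23
68^4 ≡ 23^2 = 529 ≡ 101
68^8 ≡ 101^2 = 10201 ≡ 36
68^16 ≡ 36^2 = 1296 ≡ 12
68^32 ≡ 12^2 = 144 ≡ 37
54 = 32 + 16 + 4 + 2, so 68^54 ≡ 37·12·101·23 ≡ 39 (mod 107)
54^2 = 2916 ≡ 27
54^4 ≡ 27^2 = 729 ≡ 87
54^8 ≡ 87^2 = 7569 ≡ 79
54^16 ≡ 79^2 = 6241 ≡ 35
28 = 16 + 8 + 4, so 54^28 ≡ 35·79·87 ≡ 19 (mod 107)
39·19 = 741 ≡ 99 (mod 107)
97 ≠ 99, so verification fails.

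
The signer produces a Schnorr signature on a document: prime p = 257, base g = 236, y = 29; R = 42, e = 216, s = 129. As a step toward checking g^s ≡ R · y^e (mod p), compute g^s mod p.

236

236^2 = 55696 ≡ 184
236^4 ≡ 184^2 = 33856 ≡ 189
236^8 ≡ 189^2 = 35721 ≡ 255
236^16 ≡ 255^2 = 65025 ≡ 4
236^32 ≡ 4^2 = 16
236^64 ≡ 16^2 = 256
236^128 ≡ 256^2 = 65536 ≡ 1
129 = 128 + 1, so 236^129 ≡ 1·236 ≡ 236 (mod 257)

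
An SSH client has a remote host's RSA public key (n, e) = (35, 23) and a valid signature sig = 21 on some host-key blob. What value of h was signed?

sig^23 mod 35 = 21

21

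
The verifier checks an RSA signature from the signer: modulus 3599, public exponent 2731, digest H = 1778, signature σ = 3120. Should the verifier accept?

accept

σ^2 ≡ 3120^2 = 9734400 ≡ 2704
σ^4 ≡ 2704^2 = 7311616 ≡ 2047
σ^8 ≡ 2047^2 = 4190209 ≡ 973
σ^16 ≡ 973^2 = 946729 ≡ 192
σ^32 ≡ 192^2 = 36864 ≡ 874
σ^64 ≡ 874^2 = 763876 ≡ 888
σ^128 ≡ 888^2 = 788544 ≡ 363
σ^256 ≡ 363^2 = 131769 ≡ 2205
σ^512 ≡ 2205^2 = 4862025 ≡ 3375
σ^1024 ≡ 3375^2 = 11390625 ≡ 3389
σ^2048 ≡ 3389^2 = 11485321 ≡ 912
2731 = 2048 + 512 + 128 + 32 + 8 + 2 + 1, so σ^2731 ≡ 912·3375·363·874·973·2704·3120 ≡ 1778 (mod 3599)
Since 1778 equals the digest 1778, verification succeeds.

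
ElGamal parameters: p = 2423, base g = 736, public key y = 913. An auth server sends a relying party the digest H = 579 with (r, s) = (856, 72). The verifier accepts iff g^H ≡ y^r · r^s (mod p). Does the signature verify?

does not verify

Left side g^H mod p:
736^579 mod 2423 = 996
Right side y^r · r^s mod p:
913^856 mod 2423 = 1438
856^72 mod 2423 = 1524
1438·1524 = 2191512 ≡ 1120 (mod 2423)
996 ≠ 1120, so verification fails.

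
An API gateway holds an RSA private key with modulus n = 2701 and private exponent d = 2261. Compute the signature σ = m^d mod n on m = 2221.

m^2 ≡ 2221^2 = 4932841 ≡ 815
m^4 ≡ 815^2 = 664225 ≡ 2480
m^8 ≡ 2480^2 = 6150400 ≡ 223
m^16 ≡ 223^2 = 49729 ≡ 1111
m^32 ≡ 1111^2 = 1234321 ≡ 2665
m^64 ≡ 2665^2 = 7102225 ≡ 1296
m^128 ≡ 1296^2 = 1679616 ≡ 2295
m^256 ≡ 2295^2 = 5267025 ≡ 75
m^512 ≡ 75^2 = 5625 ≡ 223
m^1024 ≡ 223^2 = 49729 ≡ 1111
m^2048 ≡ 1111^2 = 1234321 ≡ 2665
2261 = 2048 + 128 + 64 + 16 + 4 + 1, so m^2261 ≡ 2665·2295·1296·1111·2480·2221 ≡ 704 (mod 2701)

704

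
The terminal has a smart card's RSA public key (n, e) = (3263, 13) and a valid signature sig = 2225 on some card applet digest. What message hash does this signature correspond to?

1237

sig^2 ≡ 2225^2 = 4950625 ≡ 654
sig^4 ≡ 654^2 = 427716 ≡ 263
sig^8 ≡ 263^2 = 69169 ≡ 646
13 = 8 + 4 + 1, so sig^13 ≡ 646·263·2225 ≡ 1237 (mod 3263)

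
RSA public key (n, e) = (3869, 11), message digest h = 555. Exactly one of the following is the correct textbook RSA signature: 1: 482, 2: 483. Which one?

2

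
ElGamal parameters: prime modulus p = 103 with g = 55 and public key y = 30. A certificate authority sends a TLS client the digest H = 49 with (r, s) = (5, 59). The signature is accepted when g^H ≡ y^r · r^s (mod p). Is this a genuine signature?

Left side g^H mod p:
Squares mod 103: 55^1≡55, 55^2≡38, 55^4≡2, 55^8≡4, 55^16≡16, 55^32≡50
49 = 32 + 16 + 1, so 55^49 ≡ 50·16·55 ≡ 19 (mod 103)
Right side y^r · r^s mod p:
Squares mod 103: 30^1≡30, 30^2≡76, 30^4≡8
5 = 4 + 1, so 30^5 ≡ 8·30 ≡ 34 (mod 103)
Squares mod 103: 5^1≡5, 5^2≡25, 5^4≡7, 5^8≡49, 5^16≡32, 5^32≡97
59 = 32 + 16 + 8 + 2 + 1, so 5^59 ≡ 97·32·49·25·5 ≡ 54 (mod 103)
34·54 = 1836 ≡ 85 (mod 103)
19 ≠ 85, so verification fails.

forged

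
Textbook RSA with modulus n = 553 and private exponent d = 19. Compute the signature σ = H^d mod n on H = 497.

497

H^2 ≡ 497^2 = 247009 ≡ 371
H^4 ≡ 371^2 = 137641 ≡ 497
H^8 ≡ 497^2 = 247009 ≡ 371
H^16 ≡ 371^2 = 137641 ≡ 497
19 = 16 + 2 + 1, so H^19 ≡ 497·371·497 ≡ 497 (mod 553)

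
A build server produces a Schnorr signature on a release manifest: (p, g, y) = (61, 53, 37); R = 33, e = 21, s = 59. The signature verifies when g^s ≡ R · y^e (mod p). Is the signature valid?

invalid

g^s mod p:
53^59 mod 61 = 38
R · y^e mod p:
37^21 mod 61 = 37
33·37 = 1221 ≡ 1 (mod 61)
38 ≠ 1; the check fails.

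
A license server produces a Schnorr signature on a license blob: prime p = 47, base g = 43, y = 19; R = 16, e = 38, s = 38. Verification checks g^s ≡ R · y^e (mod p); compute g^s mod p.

34

Squares mod 47: 43^1≡43, 43^2≡16, 43^4≡21, 43^8≡18, 43^16≡42, 43^32≡25
38 = 32 + 4 + 2, so 43^38 ≡ 25·21·16 ≡ 34 (mod 47)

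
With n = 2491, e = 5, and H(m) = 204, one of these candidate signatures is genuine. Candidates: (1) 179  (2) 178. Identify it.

2

Candidate 1: Squares mod 2491: 179^1≡179, 179^2≡2149, 179^4≡2378; 5 = 4 + 1, so 179^5 ≡ 2378·179 ≡ 2192 (mod 2491)
Candidate 2: Squares mod 2491: 178^1≡178, 178^2≡1792, 178^4≡365; 5 = 4 + 1, so 178^5 ≡ 365·178 ≡ 204 (mod 2491)
  → matches H(m) = 204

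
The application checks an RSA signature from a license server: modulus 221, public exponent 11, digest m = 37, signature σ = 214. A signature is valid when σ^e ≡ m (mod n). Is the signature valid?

valid

σ^2 ≡ 214^2 = 45796 ≡ 49
σ^4 ≡ 49^2 = 2401 ≡ 191
σ^8 ≡ 191^2 = 36481 ≡ 16
11 = 8 + 2 + 1, so σ^11 ≡ 16·49·214 ≡ 37 (mod 221)
σ^11 mod 221 = 37 matches m.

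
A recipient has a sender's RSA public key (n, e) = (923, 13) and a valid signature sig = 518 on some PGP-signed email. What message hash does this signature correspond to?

sig^2 ≡ 518^2 = 268324 ≡ 654
sig^4 ≡ 654^2 = 427716 ≡ 367
sig^8 ≡ 367^2 = 134689 ≡ 854
13 = 8 + 4 + 1, so sig^13 ≡ 854·367·518 ≡ 362 (mod 923)

362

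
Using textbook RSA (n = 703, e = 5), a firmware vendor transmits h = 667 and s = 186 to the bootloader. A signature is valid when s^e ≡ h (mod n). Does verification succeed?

Squares mod 703: s^1≡186, s^2≡149, s^4≡408
5 = 4 + 1, so s^5 ≡ 408·186 ≡ 667 (mod 703)
Since 667 equals the digest 667, verification succeeds.

passes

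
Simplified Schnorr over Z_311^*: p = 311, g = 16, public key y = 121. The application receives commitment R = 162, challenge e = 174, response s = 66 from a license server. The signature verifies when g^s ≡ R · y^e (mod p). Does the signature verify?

g^s mod p:
Squares mod 311: 16^1≡16, 16^2≡256, 16^4≡226, 16^8≡72, 16^16≡208, 16^32≡35, 16^64≡292
66 = 64 + 2, so 16^66 ≡ 292·256 ≡ 112 (mod 311)
R · y^e mod p:
Squares mod 311: 121^1≡121, 121^2≡24, 121^4≡265, 121^8≡250, 121^16≡300, 121^32≡121, 121^64≡24, 121^128≡265
174 = 128 + 32 + 8 + 4 + 2, so 121^174 ≡ 265·121·250·265·24 ≡ 89 (mod 311)
162·89 = 14418 ≡ 112 (mod 311)
112 ≡ 112 (mod 311); signature holds.

verifies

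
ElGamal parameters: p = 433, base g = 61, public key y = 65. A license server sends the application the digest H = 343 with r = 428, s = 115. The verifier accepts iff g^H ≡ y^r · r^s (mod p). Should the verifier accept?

accept

Left side g^H mod p:
Squares mod 433: 61^1≡61, 61^2≡257, 61^4≡233, 61^8≡164, 61^16≡50, 61^32≡335, 61^64≡78, 61^128≡22, 61^256≡51
343 = 256 + 64 + 16 + 4 + 2 + 1, so 61^343 ≡ 51·78·50·233·257·61 ≡ 170 (mod 433)
Right side y^r · r^s mod p:
Squares mod 433: 65^1≡65, 65^2≡328, 65^4≡200, 65^8≡164, 65^16≡50, 65^32≡335, 65^64≡78, 65^128≡22, 65^256≡51
428 = 256 + 128 + 32 + 8 + 4, so 65^428 ≡ 51·22·335·164·200 ≡ 223 (mod 433)
Squares mod 433: 428^1≡428, 428^2≡25, 428^4≡192, 428^8≡59, 428^16≡17, 428^32≡289, 428^64≡385
115 = 64 + 32 + 16 + 2 + 1, so 428^115 ≡ 385·289·17·25·428 ≡ 226 (mod 433)
223·226 = 50398 ≡ 170 (mod 433)
170 ≡ 170 (mod 433), so the signature is genuine.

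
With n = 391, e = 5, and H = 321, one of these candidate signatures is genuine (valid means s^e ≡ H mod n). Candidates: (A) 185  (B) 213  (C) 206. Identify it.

C

Candidate A: Squares mod 391: 185^1≡185, 185^2≡208, 185^4≡254; 5 = 4 + 1, so 185^5 ≡ 254·185 ≡ 70 (mod 391)
Candidate B: Squares mod 391: 213^1≡213, 213^2≡13, 213^4≡169; 5 = 4 + 1, so 213^5 ≡ 169·213 ≡ 25 (mod 391)
Candidate C: Squares mod 391: 206^1≡206, 206^2≡208, 206^4≡254; 5 = 4 + 1, so 206^5 ≡ 254·206 ≡ 321 (mod 391)
  → matches H = 321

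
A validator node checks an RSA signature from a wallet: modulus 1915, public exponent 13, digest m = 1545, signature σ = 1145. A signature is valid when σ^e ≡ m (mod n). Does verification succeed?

passes

Squares mod 1915: σ^1≡1145, σ^2≡1165, σ^4≡1405, σ^8≡1575
13 = 8 + 4 + 1, so σ^13 ≡ 1575·1405·1145 ≡ 1545 (mod 1915)
σ^13 mod 1915 = 1545 matches m.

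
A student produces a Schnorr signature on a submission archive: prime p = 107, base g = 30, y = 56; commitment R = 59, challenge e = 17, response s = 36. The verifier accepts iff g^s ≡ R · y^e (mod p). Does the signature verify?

g^s mod p:
30^2 = 900 ≡ 44
30^4 ≡ 44^2 = 1936 ≡ 10
30^8 ≡ 10^2 = 100
30^16 ≡ 100^2 = 10000 ≡ 49
30^32 ≡ 49^2 = 2401 ≡ 47
36 = 32 + 4, so 30^36 ≡ 47·10 ≡ 42 (mod 107)
R · y^e mod p:
56^2 = 3136 ≡ 33
56^4 ≡ 33^2 = 1089 ≡ 19
56^8 ≡ 19^2 = 361 ≡ 40
56^16 ≡ 40^2 = 1600 ≡ 102
17 = 16 + 1, so 56^17 ≡ 102·56 ≡ 41 (mod 107)
59·41 = 2419 ≡ 65 (mod 107)
42 ≠ 65; the check fails.

does not verify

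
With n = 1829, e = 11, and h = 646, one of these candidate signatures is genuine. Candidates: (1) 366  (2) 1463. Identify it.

2

Candidate 1: 366^2 = 133956 ≡ 439; 366^4 ≡ 439^2 = 192721 ≡ 676; 366^8 ≡ 676^2 = 456976 ≡ 1555; 11 = 8 + 2 + 1, so 366^11 ≡ 1555·439·366 ≡ 1183 (mod 1829)
Candidate 2: 1463^2 = 2140369 ≡ 439; 1463^4 ≡ 439^2 = 192721 ≡ 676; 1463^8 ≡ 676^2 = 456976 ≡ 1555; 11 = 8 + 2 + 1, so 1463^11 ≡ 1555·439·1463 ≡ 646 (mod 1829)
  → matches h = 646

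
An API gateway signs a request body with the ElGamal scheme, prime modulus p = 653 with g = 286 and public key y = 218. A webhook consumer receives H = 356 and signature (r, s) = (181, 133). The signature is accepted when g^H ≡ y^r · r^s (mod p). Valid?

Left side g^H mod p:
Squares mod 653: 286^1≡286, 286^2≡171, 286^4≡509, 286^8≡493, 286^16≡133, 286^32≡58, 286^64≡99, 286^128≡6, 286^256≡36
356 = 256 + 64 + 32 + 4, so 286^356 ≡ 36·99·58·509 ≡ 477 (mod 653)
Right side y^r · r^s mod p:
Squares mod 653: 218^1≡218, 218^2≡508, 218^4≡129, 218^8≡316, 218^16≡600, 218^32≡197, 218^64≡282, 218^128≡511
181 = 128 + 32 + 16 + 4 + 1, so 218^181 ≡ 511·197·600·129·218 ≡ 356 (mod 653)
Squares mod 653: 181^1≡181, 181^2≡111, 181^4≡567, 181^8≡213, 181^16≡312, 181^32≡47, 181^64≡250, 181^128≡465
133 = 128 + 4 + 1, so 181^133 ≡ 465·567·181 ≡ 315 (mod 653)
356·315 = 112140 ≡ 477 (mod 653)
477 ≡ 477 (mod 653), so the signature is genuine.

yes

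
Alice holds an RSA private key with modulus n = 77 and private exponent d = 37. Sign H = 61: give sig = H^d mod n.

H^37 mod 77 = 19

19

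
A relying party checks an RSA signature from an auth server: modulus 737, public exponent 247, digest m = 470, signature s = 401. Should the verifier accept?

reject

s^247 mod 737 = 267
s^247 mod 737 = 267, but m = 470.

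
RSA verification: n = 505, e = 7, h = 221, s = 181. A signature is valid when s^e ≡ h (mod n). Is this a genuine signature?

s^7 mod 505 = 221
221 = h, so the signature checks out.

genuine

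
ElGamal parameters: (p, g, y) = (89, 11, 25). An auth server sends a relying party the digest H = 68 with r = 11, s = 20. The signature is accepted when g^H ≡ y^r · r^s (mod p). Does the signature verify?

does not verify

Left side g^H mod p:
Squares mod 89: 11^1≡11, 11^2≡32, 11^4≡45, 11^8≡67, 11^16≡39, 11^32≡8, 11^64≡64
68 = 64 + 4, so 11^68 ≡ 64·45 ≡ 32 (mod 89)
Right side y^r · r^s mod p:
Squares mod 89: 25^1≡25, 25^2≡2, 25^4≡4, 25^8≡16
11 = 8 + 2 + 1, so 25^11 ≡ 16·2·25 ≡ 88 (mod 89)
Squares mod 89: 11^1≡11, 11^2≡32, 11^4≡45, 11^8≡67, 11^16≡39
20 = 16 + 4, so 11^20 ≡ 39·45 ≡ 64 (mod 89)
88·64 = 5632 ≡ 25 (mod 89)
32 ≠ 25, so verification fails.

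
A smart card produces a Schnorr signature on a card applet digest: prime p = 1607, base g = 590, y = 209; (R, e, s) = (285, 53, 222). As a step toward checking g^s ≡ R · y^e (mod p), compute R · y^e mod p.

48

209^2 = 43681 ≡ 292
209^4 ≡ 292^2 = 85264 ≡ 93
209^8 ≡ 93^2 = 8649 ≡ 614
209^16 ≡ 614^2 = 376996 ≡ 958
209^32 ≡ 958^2 = 917764 ≡ 167
53 = 32 + 16 + 4 + 1, so 209^53 ≡ 167·958·93·209 ≡ 34 (mod 1607)
R · y^e ≡ 285·34 = 9690 ≡ 48 (mod 1607)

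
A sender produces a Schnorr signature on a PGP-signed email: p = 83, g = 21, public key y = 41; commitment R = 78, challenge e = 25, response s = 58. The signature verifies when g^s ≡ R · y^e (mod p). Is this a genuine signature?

forged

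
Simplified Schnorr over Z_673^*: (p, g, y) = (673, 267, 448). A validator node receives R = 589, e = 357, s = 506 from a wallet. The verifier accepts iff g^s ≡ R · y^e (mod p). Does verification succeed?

fails

g^s mod p:
Squares mod 673: 267^1≡267, 267^2≡624, 267^4≡382, 267^8≡556, 267^16≡229, 267^32≡620, 267^64≡117, 267^128≡229, 267^256≡620
506 = 256 + 128 + 64 + 32 + 16 + 8 + 2, so 267^506 ≡ 620·229·117·620·229·556·624 ≡ 49 (mod 673)
R · y^e mod p:
Squares mod 673: 448^1≡448, 448^2≡150, 448^4≡291, 448^8≡556, 448^16≡229, 448^32≡620, 448^64≡117, 448^128≡229, 448^256≡620
357 = 256 + 64 + 32 + 4 + 1, so 448^357 ≡ 620·117·620·291·448 ≡ 665 (mod 673)
589·665 = 391685 ≡ 672 (mod 673)
49 ≠ 672; the check fails.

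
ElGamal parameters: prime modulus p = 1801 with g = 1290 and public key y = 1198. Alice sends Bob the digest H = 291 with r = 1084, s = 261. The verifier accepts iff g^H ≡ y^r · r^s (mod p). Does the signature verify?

does not verify

Left side g^H mod p:
1290^2 = 1664100 ≡ 1777
1290^4 ≡ 1777^2 = 3157729 ≡ 576
1290^8 ≡ 576^2 = 331776 ≡ 392
1290^16 ≡ 392^2 = 153664 ≡ 579
1290^32 ≡ 579^2 = 335241 ≡ 255
1290^64 ≡ 255^2 = 65025 ≡ 189
1290^128 ≡ 189^2 = 35721 ≡ 1502
1290^256 ≡ 1502^2 = 2256004 ≡ 1152
291 = 256 + 32 + 2 + 1, so 1290^291 ≡ 1152·255·1777·1290 ≡ 867 (mod 1801)
Right side y^r · r^s mod p:
1198^2 = 1435204 ≡ 1608
1198^4 ≡ 1608^2 = 2585664 ≡ 1229
1198^8 ≡ 1229^2 = 1510441 ≡ 1203
1198^16 ≡ 1203^2 = 1447209 ≡ 1006
1198^32 ≡ 1006^2 = 1012036 ≡ 1675
1198^64 ≡ 1675^2 = 2805625 ≡ 1468
1198^128 ≡ 1468^2 = 2155024 ≡ 1028
1198^256 ≡ 1028^2 = 1056784 ≡ 1398
1198^512 ≡ 1398^2 = 1954404 ≡ 319
1198^1024 ≡ 319^2 = 101761 ≡ 905
1084 = 1024 + 32 + 16 + 8 + 4, so 1198^1084 ≡ 905·1675·1006·1203·1229 ≡ 1229 (mod 1801)
1084^2 = 1175056 ≡ 804
1084^4 ≡ 804^2 = 646416 ≡ 1658
1084^8 ≡ 1658^2 = 2748964 ≡ 638
1084^16 ≡ 638^2 = 407044 ≡ 18
1084^32 ≡ 18^2 = 324
1084^64 ≡ 324^2 = 104976 ≡ 518
1084^128 ≡ 518^2 = 268324 ≡ 1776
1084^256 ≡ 1776^2 = 3154176 ≡ 625
261 = 256 + 4 + 1, so 1084^261 ≡ 625·1658·1084 ≡ 494 (mod 1801)
1229·494 = 607126 ≡ 189 (mod 1801)
867 ≠ 189, so verification fails.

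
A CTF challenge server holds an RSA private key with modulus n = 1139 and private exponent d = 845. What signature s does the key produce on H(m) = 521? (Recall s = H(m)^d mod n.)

857

Squares mod 1139: (H(m))^1≡521, (H(m))^2≡359, (H(m))^4≡174, (H(m))^8≡662, (H(m))^16≡868, (H(m))^32≡545, (H(m))^64≡885, (H(m))^128≡732, (H(m))^256≡494, (H(m))^512≡290
845 = 512 + 256 + 64 + 8 + 4 + 1, so (H(m))^845 ≡ 290·494·885·662·174·521 ≡ 857 (mod 1139)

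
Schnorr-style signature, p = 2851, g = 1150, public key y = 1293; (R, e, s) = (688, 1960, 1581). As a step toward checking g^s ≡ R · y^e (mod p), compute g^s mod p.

1150^2 = 1322500 ≡ 2487
1150^4 ≡ 2487^2 = 6185169 ≡ 1350
1150^8 ≡ 1350^2 = 1822500 ≡ 711
1150^16 ≡ 711^2 = 505521 ≡ 894
1150^32 ≡ 894^2 = 799236 ≡ 956
1150^64 ≡ 956^2 = 913936 ≡ 1616
1150^128 ≡ 1616^2 = 2611456 ≡ 2791
1150^256 ≡ 2791^2 = 7789681 ≡ 749
1150^512 ≡ 749^2 = 561001 ≡ 2205
1150^1024 ≡ 2205^2 = 4862025 ≡ 1070
1581 = 1024 + 512 + 32 + 8 + 4 + 1, so 1150^1581 ≡ 1070·2205·956·711·1350·1150 ≡ 2450 (mod 2851)

2450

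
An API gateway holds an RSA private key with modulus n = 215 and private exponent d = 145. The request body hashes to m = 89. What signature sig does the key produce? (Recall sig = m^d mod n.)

m^2 ≡ 89^2 = 7921 ≡ 181
m^4 ≡ 181^2 = 32761 ≡ 81
m^8 ≡ 81^2 = 6561 ≡ 111
m^16 ≡ 111^2 = 12321 ≡ 66
m^32 ≡ 66^2 = 4356 ≡ 56
m^64 ≡ 56^2 = 3136 ≡ 126
m^128 ≡ 126^2 = 15876 ≡ 181
145 = 128 + 16 + 1, so m^145 ≡ 181·66·89 ≡ 19 (mod 215)

19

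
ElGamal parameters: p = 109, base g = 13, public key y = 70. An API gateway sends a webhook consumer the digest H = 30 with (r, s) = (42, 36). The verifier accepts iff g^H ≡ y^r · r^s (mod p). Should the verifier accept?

Left side g^H mod p:
13^30 mod 109 = 93
Right side y^r · r^s mod p:
70^42 mod 109 = 43
42^36 mod 109 = 45
43·45 = 1935 ≡ 82 (mod 109)
93 ≠ 82, so verification fails.

reject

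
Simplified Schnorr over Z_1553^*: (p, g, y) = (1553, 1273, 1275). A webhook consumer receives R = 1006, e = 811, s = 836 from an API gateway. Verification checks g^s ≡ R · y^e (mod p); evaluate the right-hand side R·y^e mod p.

1022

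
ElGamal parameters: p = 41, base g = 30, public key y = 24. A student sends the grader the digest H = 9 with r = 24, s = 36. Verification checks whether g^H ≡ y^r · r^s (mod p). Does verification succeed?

fails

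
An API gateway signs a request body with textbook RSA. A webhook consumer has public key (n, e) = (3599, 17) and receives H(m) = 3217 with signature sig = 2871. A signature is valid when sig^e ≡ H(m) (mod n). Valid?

sig^17 mod 3599 = 3217
sig^17 mod 3599 = 3217 matches H(m).

yes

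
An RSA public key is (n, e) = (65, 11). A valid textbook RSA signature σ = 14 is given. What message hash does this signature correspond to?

σ^2 ≡ 14^2 = 196 ≡ 1
σ^4 ≡ 1^2 = 1
σ^8 ≡ 1^2 = 1
11 = 8 + 2 + 1, so σ^11 ≡ 1·1·14 ≡ 14 (mod 65)

14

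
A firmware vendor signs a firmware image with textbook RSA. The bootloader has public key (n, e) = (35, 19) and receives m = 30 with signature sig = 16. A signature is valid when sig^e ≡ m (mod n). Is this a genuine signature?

forged

Squares mod 35: sig^1≡16, sig^2≡11, sig^4≡16, sig^8≡11, sig^16≡16
19 = 16 + 2 + 1, so sig^19 ≡ 16·11·16 ≡ 16 (mod 35)
sig^19 mod 35 = 16, but m = 30.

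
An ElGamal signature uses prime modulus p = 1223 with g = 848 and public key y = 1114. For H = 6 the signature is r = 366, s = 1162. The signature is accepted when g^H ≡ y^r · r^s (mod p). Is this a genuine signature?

Left side g^H mod p:
848^2 = 719104 ≡ 1203
848^4 ≡ 1203^2 = 1447209 ≡ 400
6 = 4 + 2, so 848^6 ≡ 400·1203 ≡ 561 (mod 1223)
Right side y^r · r^s mod p:
1114^2 = 1240996 ≡ 874
1114^4 ≡ 874^2 = 763876 ≡ 724
1114^8 ≡ 724^2 = 524176 ≡ 732
1114^16 ≡ 732^2 = 535824 ≡ 150
1114^32 ≡ 150^2 = 22500 ≡ 486
1114^64 ≡ 486^2 = 236196 ≡ 157
1114^128 ≡ 157^2 = 24649 ≡ 189
1114^256 ≡ 189^2 = 35721 ≡ 254
366 = 256 + 64 + 32 + 8 + 4 + 2, so 1114^366 ≡ 254·157·486·732·724·874 ≡ 600 (mod 1223)
366^2 = 133956 ≡ 649
366^4 ≡ 649^2 = 421201 ≡ 489
366^8 ≡ 489^2 = 239121 ≡ 636
366^16 ≡ 636^2 = 404496 ≡ 906
366^32 ≡ 906^2 = 820836 ≡ 203
366^64 ≡ 203^2 = 41209 ≡ 850
366^128 ≡ 850^2 = 722500 ≡ 930
366^256 ≡ 930^2 = 864900 ≡ 239
366^512 ≡ 239^2 = 57121 ≡ 863
366^1024 ≡ 863^2 = 744769 ≡ 1185
1162 = 1024 + 128 + 8 + 2, so 366^1162 ≡ 1185·930·636·649 ≡ 802 (mod 1223)
600·802 = 481200 ≡ 561 (mod 1223)
561 ≡ 561 (mod 1223), so the signature is genuine.

genuine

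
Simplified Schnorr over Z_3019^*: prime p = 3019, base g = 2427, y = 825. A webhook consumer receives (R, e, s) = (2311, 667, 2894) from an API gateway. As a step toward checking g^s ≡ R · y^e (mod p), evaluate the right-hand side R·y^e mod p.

Squares mod 3019: 825^1≡825, 825^2≡1350, 825^4≡2043, 825^8≡1591, 825^16≡1359, 825^32≡2272, 825^64≡2513, 825^128≡2440, 825^256≡132, 825^512≡2329
667 = 512 + 128 + 16 + 8 + 2 + 1, so 825^667 ≡ 2329·2440·1359·1591·1350·825 ≡ 2006 (mod 3019)
R · y^e ≡ 2311·2006 = 4635866 ≡ 1701 (mod 3019)

1701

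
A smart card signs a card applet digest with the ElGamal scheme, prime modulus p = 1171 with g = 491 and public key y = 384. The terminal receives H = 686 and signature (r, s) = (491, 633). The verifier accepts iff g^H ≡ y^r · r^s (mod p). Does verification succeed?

passes

Left side g^H mod p:
491^2 = 241081 ≡ 1026
491^4 ≡ 1026^2 = 1052676 ≡ 1118
491^8 ≡ 1118^2 = 1249924 ≡ 467
491^16 ≡ 467^2 = 218089 ≡ 283
491^32 ≡ 283^2 = 80089 ≡ 461
491^64 ≡ 461^2 = 212521 ≡ 570
491^128 ≡ 570^2 = 324900 ≡ 533
491^256 ≡ 533^2 = 284089 ≡ 707
491^512 ≡ 707^2 = 499849 ≡ 1003
686 = 512 + 128 + 32 + 8 + 4 + 2, so 491^686 ≡ 1003·533·461·467·1118·1026 ≡ 158 (mod 1171)
Right side y^r · r^s mod p:
384^2 = 147456 ≡ 1081
384^4 ≡ 1081^2 = 1168561 ≡ 1074
384^8 ≡ 1074^2 = 1153476 ≡ 41
384^16 ≡ 41^2 = 1681 ≡ 510
384^32 ≡ 510^2 = 260100 ≡ 138
384^64 ≡ 138^2 = 19044 ≡ 308
384^128 ≡ 308^2 = 94864 ≡ 13
384^256 ≡ 13^2 = 169
491 = 256 + 128 + 64 + 32 + 8 + 2 + 1, so 384^491 ≡ 169·13·308·138·41·1081·384 ≡ 666 (mod 1171)
491^2 = 241081 ≡ 1026
491^4 ≡ 1026^2 = 1052676 ≡ 1118
491^8 ≡ 1118^2 = 1249924 ≡ 467
491^16 ≡ 467^2 = 218089 ≡ 283
491^32 ≡ 283^2 = 80089 ≡ 461
491^64 ≡ 461^2 = 212521 ≡ 570
491^128 ≡ 570^2 = 324900 ≡ 533
491^256 ≡ 533^2 = 284089 ≡ 707
491^512 ≡ 707^2 = 499849 ≡ 1003
633 = 512 + 64 + 32 + 16 + 8 + 1, so 491^633 ≡ 1003·570·461·283·467·491 ≡ 482 (mod 1171)
666·482 = 321012 ≡ 158 (mod 1171)
158 ≡ 158 (mod 1171), so the signature is genuine.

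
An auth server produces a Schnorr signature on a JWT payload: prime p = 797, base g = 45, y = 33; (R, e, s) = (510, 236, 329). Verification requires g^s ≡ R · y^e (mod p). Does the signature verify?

verifies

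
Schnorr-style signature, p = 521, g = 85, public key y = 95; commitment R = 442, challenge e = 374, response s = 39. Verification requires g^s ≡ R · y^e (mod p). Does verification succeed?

passes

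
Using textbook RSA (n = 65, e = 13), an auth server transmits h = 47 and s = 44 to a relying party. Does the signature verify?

does not verify

s^2 ≡ 44^2 = 1936 ≡ 51
s^4 ≡ 51^2 = 2601 ≡ 1
s^8 ≡ 1^2 = 1
13 = 8 + 4 + 1, so s^13 ≡ 1·1·44 ≡ 44 (mod 65)
44 ≠ 47, so verification fails.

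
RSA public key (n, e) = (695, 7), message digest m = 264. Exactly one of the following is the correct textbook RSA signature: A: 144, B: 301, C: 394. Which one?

C

Candidate A: Squares mod 695: 144^1≡144, 144^2≡581, 144^4≡486; 7 = 4 + 2 + 1, so 144^7 ≡ 486·581·144 ≡ 424 (mod 695)
Candidate B: Squares mod 695: 301^1≡301, 301^2≡251, 301^4≡451; 7 = 4 + 2 + 1, so 301^7 ≡ 451·251·301 ≡ 431 (mod 695)
Candidate C: Squares mod 695: 394^1≡394, 394^2≡251, 394^4≡451; 7 = 4 + 2 + 1, so 394^7 ≡ 451·251·394 ≡ 264 (mod 695)
  → matches m = 264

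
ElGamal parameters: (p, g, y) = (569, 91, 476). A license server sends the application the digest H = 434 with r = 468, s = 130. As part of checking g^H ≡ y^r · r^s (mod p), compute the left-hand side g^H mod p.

165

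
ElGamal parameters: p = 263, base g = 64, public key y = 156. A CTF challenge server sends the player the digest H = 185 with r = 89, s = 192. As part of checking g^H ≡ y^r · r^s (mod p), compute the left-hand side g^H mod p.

Squares mod 263: 64^1≡64, 64^2≡151, 64^4≡183, 64^8≡88, 64^16≡117, 64^32≡13, 64^64≡169, 64^128≡157
185 = 128 + 32 + 16 + 8 + 1, so 64^185 ≡ 157·13·117·88·64 ≡ 26 (mod 263)

26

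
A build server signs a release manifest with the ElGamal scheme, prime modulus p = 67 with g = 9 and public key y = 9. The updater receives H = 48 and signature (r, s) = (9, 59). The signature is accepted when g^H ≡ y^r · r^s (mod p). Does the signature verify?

does not verify

Left side g^H mod p:
9^2 = 81 ≡ 14
9^4 ≡ 14^2 = 196 ≡ 62
9^8 ≡ 62^2 = 3844 ≡ 25
9^16 ≡ 25^2 = 625 ≡ 22
9^32 ≡ 22^2 = 484 ≡ 15
48 = 32 + 16, so 9^48 ≡ 15·22 ≡ 62 (mod 67)
Right side y^r · r^s mod p:
9^2 = 81 ≡ 14
9^4 ≡ 14^2 = 196 ≡ 62
9^8 ≡ 62^2 = 3844 ≡ 25
9 = 8 + 1, so 9^9 ≡ 25·9 ≡ 24 (mod 67)
9^2 = 81 ≡ 14
9^4 ≡ 14^2 = 196 ≡ 62
9^8 ≡ 62^2 = 3844 ≡ 25
9^16 ≡ 25^2 = 625 ≡ 22
9^32 ≡ 22^2 = 484 ≡ 15
59 = 32 + 16 + 8 + 2 + 1, so 9^59 ≡ 15·22·25·14·9 ≡ 62 (mod 67)
24·62 = 1488 ≡ 14 (mod 67)
62 ≠ 14, so verification fails.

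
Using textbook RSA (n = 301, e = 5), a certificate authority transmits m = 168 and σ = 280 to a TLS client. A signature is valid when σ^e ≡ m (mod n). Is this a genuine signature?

genuine

σ^2 ≡ 280^2 = 78400 ≡ 140
σ^4 ≡ 140^2 = 19600 ≡ 35
5 = 4 + 1, so σ^5 ≡ 35·280 ≡ 168 (mod 301)
Since 168 equals the digest 168, verification succeeds.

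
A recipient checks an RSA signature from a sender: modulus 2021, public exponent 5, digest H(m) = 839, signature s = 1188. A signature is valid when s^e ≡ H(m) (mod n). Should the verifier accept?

s^2 ≡ 1188^2 = 1411344 ≡ 686
s^4 ≡ 686^2 = 470596 ≡ 1724
5 = 4 + 1, so s^5 ≡ 1724·1188 ≡ 839 (mod 2021)
839 = H(m), so the signature checks out.

accept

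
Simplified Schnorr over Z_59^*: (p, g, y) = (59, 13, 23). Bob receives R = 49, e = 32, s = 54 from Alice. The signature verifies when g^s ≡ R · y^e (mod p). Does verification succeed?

g^s mod p:
13^2 = 169 ≡ 51
13^4 ≡ 51^2 = 2601 ≡ 5
13^8 ≡ 5^2 = 25
13^16 ≡ 25^2 = 625 ≡ 35
13^32 ≡ 35^2 = 1225 ≡ 45
54 = 32 + 16 + 4 + 2, so 13^54 ≡ 45·35·5·51 ≡ 12 (mod 59)
R · y^e mod p:
23^2 = 529 ≡ 57
23^4 ≡ 57^2 = 3249 ≡ 4
23^8 ≡ 4^2 = 16
23^16 ≡ 16^2 = 256 ≡ 20
23^32 ≡ 20^2 = 400 ≡ 46
49·46 = 2254 ≡ 12 (mod 59)
12 ≡ 12 (mod 59); signature holds.

passes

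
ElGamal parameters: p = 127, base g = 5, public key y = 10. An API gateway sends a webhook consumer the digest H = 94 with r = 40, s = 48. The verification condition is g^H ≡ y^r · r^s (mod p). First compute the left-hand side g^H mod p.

Squares mod 127: 5^1≡5, 5^2≡25, 5^4≡117, 5^8≡100, 5^16≡94, 5^32≡73, 5^64≡122
94 = 64 + 16 + 8 + 4 + 2, so 5^94 ≡ 122·94·100·117·25 ≡ 87 (mod 127)

87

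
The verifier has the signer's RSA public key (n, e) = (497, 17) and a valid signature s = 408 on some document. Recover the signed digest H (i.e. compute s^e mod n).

s^2 ≡ 408^2 = 166464 ≡ 466
s^4 ≡ 466^2 = 217156 ≡ 464
s^8 ≡ 464^2 = 215296 ≡ 95
s^16 ≡ 95^2 = 9025 ≡ 79
17 = 16 + 1, so s^17 ≡ 79·408 ≡ 424 (mod 497)

424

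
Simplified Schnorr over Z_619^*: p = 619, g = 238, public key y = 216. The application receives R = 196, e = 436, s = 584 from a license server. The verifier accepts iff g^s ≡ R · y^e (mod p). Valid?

yes

g^s mod p:
238^2 = 56644 ≡ 315
238^4 ≡ 315^2 = 99225 ≡ 185
238^8 ≡ 185^2 = 34225 ≡ 180
238^16 ≡ 180^2 = 32400 ≡ 212
238^32 ≡ 212^2 = 44944 ≡ 376
238^64 ≡ 376^2 = 141376 ≡ 244
238^128 ≡ 244^2 = 59536 ≡ 112
238^256 ≡ 112^2 = 12544 ≡ 164
238^512 ≡ 164^2 = 26896 ≡ 279
584 = 512 + 64 + 8, so 238^584 ≡ 279·244·180 ≡ 575 (mod 619)
R · y^e mod p:
216^2 = 46656 ≡ 231
216^4 ≡ 231^2 = 53361 ≡ 127
216^8 ≡ 127^2 = 16129 ≡ 35
216^16 ≡ 35^2 = 1225 ≡ 606
216^32 ≡ 606^2 = 367236 ≡ 169
216^64 ≡ 169^2 = 28561 ≡ 87
216^128 ≡ 87^2 = 7569 ≡ 141
216^256 ≡ 141^2 = 19881 ≡ 73
436 = 256 + 128 + 32 + 16 + 4, so 216^436 ≡ 73·141·169·606·127 ≡ 164 (mod 619)
196·164 = 32144 ≡ 575 (mod 619)
575 ≡ 575 (mod 619); signature holds.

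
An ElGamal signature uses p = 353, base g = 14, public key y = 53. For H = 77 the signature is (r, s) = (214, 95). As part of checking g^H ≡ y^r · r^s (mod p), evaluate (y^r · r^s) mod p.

59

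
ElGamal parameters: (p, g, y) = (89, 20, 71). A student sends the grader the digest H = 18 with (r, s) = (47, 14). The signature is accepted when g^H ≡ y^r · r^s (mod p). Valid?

no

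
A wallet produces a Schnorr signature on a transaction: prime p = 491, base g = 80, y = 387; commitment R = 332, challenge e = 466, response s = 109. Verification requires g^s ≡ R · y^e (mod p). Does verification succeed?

g^s mod p:
80^2 = 6400 ≡ 17
80^4 ≡ 17^2 = 289
80^8 ≡ 289^2 = 83521 ≡ 51
80^16 ≡ 51^2 = 2601 ≡ 146
80^32 ≡ 146^2 = 21316 ≡ 203
80^64 ≡ 203^2 = 41209 ≡ 456
109 = 64 + 32 + 8 + 4 + 1, so 80^109 ≡ 456·203·51·289·80 ≡ 129 (mod 491)
R · y^e mod p:
387^2 = 149769 ≡ 14
387^4 ≡ 14^2 = 196
387^8 ≡ 196^2 = 38416 ≡ 118
387^16 ≡ 118^2 = 13924 ≡ 176
387^32 ≡ 176^2 = 30976 ≡ 43
387^64 ≡ 43^2 = 1849 ≡ 376
387^128 ≡ 376^2 = 141376 ≡ 459
387^256 ≡ 459^2 = 210681 ≡ 42
466 = 256 + 128 + 64 + 16 + 2, so 387^466 ≡ 42·459·376·176·14 ≡ 37 (mod 491)
332·37 = 12284 ≡ 9 (mod 491)
129 ≠ 9; the check fails.

fails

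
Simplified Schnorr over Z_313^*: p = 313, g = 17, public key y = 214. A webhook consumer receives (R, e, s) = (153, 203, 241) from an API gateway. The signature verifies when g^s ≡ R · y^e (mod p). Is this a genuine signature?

forged

g^s mod p:
17^2 = 289
17^4 ≡ 289^2 = 83521 ≡ 263
17^8 ≡ 263^2 = 69169 ≡ 309
17^16 ≡ 309^2 = 95481 ≡ 16
17^32 ≡ 16^2 = 256
17^64 ≡ 256^2 = 65536 ≡ 119
17^128 ≡ 119^2 = 14161 ≡ 76
241 = 128 + 64 + 32 + 16 + 1, so 17^241 ≡ 76·119·256·16·17 ≡ 190 (mod 313)
R · y^e mod p:
214^2 = 45796 ≡ 98
214^4 ≡ 98^2 = 9604 ≡ 214
214^8 ≡ 214^2 = 45796 ≡ 98
214^16 ≡ 98^2 = 9604 ≡ 214
214^32 ≡ 214^2 = 45796 ≡ 98
214^64 ≡ 98^2 = 9604 ≡ 214
214^128 ≡ 214^2 = 45796 ≡ 98
203 = 128 + 64 + 8 + 2 + 1, so 214^203 ≡ 98·214·98·98·214 ≡ 98 (mod 313)
153·98 = 14994 ≡ 283 (mod 313)
190 ≠ 283; the check fails.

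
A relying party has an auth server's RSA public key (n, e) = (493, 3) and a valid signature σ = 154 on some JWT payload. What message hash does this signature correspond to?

Squares mod 493: σ^1≡154, σ^2≡52
3 = 2 + 1, so σ^3 ≡ 52·154 ≡ 120 (mod 493)

120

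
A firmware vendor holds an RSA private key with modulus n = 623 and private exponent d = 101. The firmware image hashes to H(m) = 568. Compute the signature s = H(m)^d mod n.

568

(H(m))^2 ≡ 568^2 = 322624 ≡ 533
(H(m))^4 ≡ 533^2 = 284089 ≡ 1
(H(m))^8 ≡ 1^2 = 1
(H(m))^16 ≡ 1^2 = 1
(H(m))^32 ≡ 1^2 = 1
(H(m))^64 ≡ 1^2 = 1
101 = 64 + 32 + 4 + 1, so (H(m))^101 ≡ 1·1·1·568 ≡ 568 (mod 623)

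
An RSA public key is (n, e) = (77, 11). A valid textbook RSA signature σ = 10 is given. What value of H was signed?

Squares mod 77: σ^1≡10, σ^2≡23, σ^4≡67, σ^8≡23
11 = 8 + 2 + 1, so σ^11 ≡ 23·23·10 ≡ 54 (mod 77)

54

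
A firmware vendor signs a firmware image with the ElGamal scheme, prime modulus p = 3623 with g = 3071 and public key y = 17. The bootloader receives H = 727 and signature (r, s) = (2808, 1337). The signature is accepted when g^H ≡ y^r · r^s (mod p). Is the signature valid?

valid

Left side g^H mod p:
3071^727 mod 3623 = 3345
Right side y^r · r^s mod p:
17^2808 mod 3623 = 2294
2808^1337 mod 3623 = 3048
2294·3048 = 6992112 ≡ 3345 (mod 3623)
3345 ≡ 3345 (mod 3623), so the signature is genuine.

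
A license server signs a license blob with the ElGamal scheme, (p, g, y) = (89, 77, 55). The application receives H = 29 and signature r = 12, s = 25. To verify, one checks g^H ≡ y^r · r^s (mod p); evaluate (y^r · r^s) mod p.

55^12 mod 89 = 1
12^25 mod 89 = 12
y^r · r^s ≡ 1·12 = 12 ≡ 12 (mod 89)

12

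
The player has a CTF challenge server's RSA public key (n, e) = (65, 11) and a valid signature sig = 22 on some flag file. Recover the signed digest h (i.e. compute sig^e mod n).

sig^2 ≡ 22^2 = 484 ≡ 29
sig^4 ≡ 29^2 = 841 ≡ 61
sig^8 ≡ 61^2 = 3721 ≡ 16
11 = 8 + 2 + 1, so sig^11 ≡ 16·29·22 ≡ 3 (mod 65)

3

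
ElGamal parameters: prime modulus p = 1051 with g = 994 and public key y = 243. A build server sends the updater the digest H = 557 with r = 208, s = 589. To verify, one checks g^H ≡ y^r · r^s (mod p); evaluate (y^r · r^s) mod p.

Squares mod 1051: 243^1≡243, 243^2≡193, 243^4≡464, 243^8≡892, 243^16≡57, 243^32≡96, 243^64≡808, 243^128≡193
208 = 128 + 64 + 16, so 243^208 ≡ 193·808·57 ≡ 501 (mod 1051)
Squares mod 1051: 208^1≡208, 208^2≡173, 208^4≡501, 208^8≡863, 208^16≡661, 208^32≡756, 208^64≡843, 208^128≡173, 208^256≡501, 208^512≡863
589 = 512 + 64 + 8 + 4 + 1, so 208^589 ≡ 863·843·863·501·208 ≡ 208 (mod 1051)
y^r · r^s ≡ 501·208 = 104208 ≡ 159 (mod 1051)

159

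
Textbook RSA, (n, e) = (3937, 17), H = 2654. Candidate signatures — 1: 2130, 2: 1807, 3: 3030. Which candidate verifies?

Candidate 1: Squares mod 3937: 2130^1≡2130, 2130^2≡1476, 2130^4≡1415, 2130^8≡2229, 2130^16≡3884; 17 = 16 + 1, so 2130^17 ≡ 3884·2130 ≡ 1283 (mod 3937)
Candidate 2: Squares mod 3937: 1807^1≡1807, 1807^2≡1476, 1807^4≡1415, 1807^8≡2229, 1807^16≡3884; 17 = 16 + 1, so 1807^17 ≡ 3884·1807 ≡ 2654 (mod 3937)
  → matches H = 2654
Candidate 3: Squares mod 3937: 3030^1≡3030, 3030^2≡3753, 3030^4≡2360, 3030^8≡2682, 3030^16≡225; 17 = 16 + 1, so 3030^17 ≡ 225·3030 ≡ 649 (mod 3937)

2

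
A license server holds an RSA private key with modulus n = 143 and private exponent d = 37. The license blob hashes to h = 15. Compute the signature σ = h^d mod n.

93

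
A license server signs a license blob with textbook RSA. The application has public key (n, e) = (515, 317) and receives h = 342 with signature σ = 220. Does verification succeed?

fails

σ^2 ≡ 220^2 = 48400 ≡ 505
σ^4 ≡ 505^2 = 255025 ≡ 100
σ^8 ≡ 100^2 = 10000 ≡ 215
σ^16 ≡ 215^2 = 46225 ≡ 390
σ^32 ≡ 390^2 = 152100 ≡ 175
σ^64 ≡ 175^2 = 30625 ≡ 240
σ^128 ≡ 240^2 = 57600 ≡ 435
σ^256 ≡ 435^2 = 189225 ≡ 220
317 = 256 + 32 + 16 + 8 + 4 + 1, so σ^317 ≡ 220·175·390·215·100·220 ≡ 285 (mod 515)
The recovered value 285 does not match the digest 342.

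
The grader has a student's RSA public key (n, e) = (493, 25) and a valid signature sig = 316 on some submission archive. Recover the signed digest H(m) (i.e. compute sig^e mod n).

160

sig^2 ≡ 316^2 = 99856 ≡ 270
sig^4 ≡ 270^2 = 72900 ≡ 429
sig^8 ≡ 429^2 = 184041 ≡ 152
sig^16 ≡ 152^2 = 23104 ≡ 426
25 = 16 + 8 + 1, so sig^25 ≡ 426·152·316 ≡ 160 (mod 493)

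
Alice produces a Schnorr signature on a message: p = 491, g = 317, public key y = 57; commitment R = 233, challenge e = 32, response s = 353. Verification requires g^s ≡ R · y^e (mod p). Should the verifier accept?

reject

g^s mod p:
Squares mod 491: 317^1≡317, 317^2≡325, 317^4≡60, 317^8≡163, 317^16≡55, 317^32≡79, 317^64≡349, 317^128≡33, 317^256≡107
353 = 256 + 64 + 32 + 1, so 317^353 ≡ 107·349·79·317 ≡ 54 (mod 491)
R · y^e mod p:
Squares mod 491: 57^1≡57, 57^2≡303, 57^4≡483, 57^8≡64, 57^16≡168, 57^32≡237
57^32 ≡ 237 (mod 491)
233·237 = 55221 ≡ 229 (mod 491)
54 ≠ 229; the check fails.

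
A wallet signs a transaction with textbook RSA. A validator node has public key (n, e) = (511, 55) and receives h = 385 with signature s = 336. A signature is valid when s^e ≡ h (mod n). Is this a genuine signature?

genuine

s^55 mod 511 = 385
Since 385 equals the digest 385, verification succeeds.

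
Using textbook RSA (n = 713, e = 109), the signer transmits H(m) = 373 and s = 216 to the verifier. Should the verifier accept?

reject

s^2 ≡ 216^2 = 46656 ≡ 311
s^4 ≡ 311^2 = 96721 ≡ 466
s^8 ≡ 466^2 = 217156 ≡ 404
s^16 ≡ 404^2 = 163216 ≡ 652
s^32 ≡ 652^2 = 425104 ≡ 156
s^64 ≡ 156^2 = 24336 ≡ 94
109 = 64 + 32 + 8 + 4 + 1, so s^109 ≡ 94·156·404·466·216 ≡ 340 (mod 713)
The recovered value 340 does not match the digest 373.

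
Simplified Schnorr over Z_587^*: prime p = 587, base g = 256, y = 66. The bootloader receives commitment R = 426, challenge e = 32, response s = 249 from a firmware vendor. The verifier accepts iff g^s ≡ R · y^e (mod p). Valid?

yes

g^s mod p:
256^2 = 65536 ≡ 379
256^4 ≡ 379^2 = 143641 ≡ 413
256^8 ≡ 413^2 = 170569 ≡ 339
256^16 ≡ 339^2 = 114921 ≡ 456
256^32 ≡ 456^2 = 207936 ≡ 138
256^64 ≡ 138^2 = 19044 ≡ 260
256^128 ≡ 260^2 = 67600 ≡ 95
249 = 128 + 64 + 32 + 16 + 8 + 1, so 256^249 ≡ 95·260·138·456·339·256 ≡ 38 (mod 587)
R · y^e mod p:
66^2 = 4356 ≡ 247
66^4 ≡ 247^2 = 61009 ≡ 548
66^8 ≡ 548^2 = 300304 ≡ 347
66^16 ≡ 347^2 = 120409 ≡ 74
66^32 ≡ 74^2 = 5476 ≡ 193
426·193 = 82218 ≡ 38 (mod 587)
38 ≡ 38 (mod 587); signature holds.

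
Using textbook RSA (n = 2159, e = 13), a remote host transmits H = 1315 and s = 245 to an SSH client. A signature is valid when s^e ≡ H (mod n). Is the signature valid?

valid

s^2 ≡ 245^2 = 60025 ≡ 1732
s^4 ≡ 1732^2 = 2999824 ≡ 973
s^8 ≡ 973^2 = 946729 ≡ 1087
13 = 8 + 4 + 1, so s^13 ≡ 1087·973·245 ≡ 1315 (mod 2159)
Since 1315 equals the digest 1315, verification succeeds.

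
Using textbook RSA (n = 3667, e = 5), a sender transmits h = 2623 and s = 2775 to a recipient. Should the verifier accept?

s^2 ≡ 2775^2 = 7700625 ≡ 3592
s^4 ≡ 3592^2 = 12902464 ≡ 1958
5 = 4 + 1, so s^5 ≡ 1958·2775 ≡ 2623 (mod 3667)
2623 = h, so the signature checks out.

accept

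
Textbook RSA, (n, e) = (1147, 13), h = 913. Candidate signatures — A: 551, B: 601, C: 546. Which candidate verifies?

C

Candidate A: Squares mod 1147: 551^1≡551, 551^2≡793, 551^4≡293, 551^8≡971; 13 = 8 + 4 + 1, so 551^13 ≡ 971·293·551 ≡ 663 (mod 1147)
Candidate B: Squares mod 1147: 601^1≡601, 601^2≡1043, 601^4≡493, 601^8≡1032; 13 = 8 + 4 + 1, so 601^13 ≡ 1032·493·601 ≡ 234 (mod 1147)
Candidate C: Squares mod 1147: 546^1≡546, 546^2≡1043, 546^4≡493, 546^8≡1032; 13 = 8 + 4 + 1, so 546^13 ≡ 1032·493·546 ≡ 913 (mod 1147)
  → matches h = 913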